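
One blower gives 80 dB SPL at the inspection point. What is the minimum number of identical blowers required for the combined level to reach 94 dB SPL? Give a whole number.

Need L₁ + 10·log₁₀ N ≥ 94, i.e. log₁₀ N ≥ 1.40.
N ≥ 10^(14.0/10) = 25.119, so N = 26.

26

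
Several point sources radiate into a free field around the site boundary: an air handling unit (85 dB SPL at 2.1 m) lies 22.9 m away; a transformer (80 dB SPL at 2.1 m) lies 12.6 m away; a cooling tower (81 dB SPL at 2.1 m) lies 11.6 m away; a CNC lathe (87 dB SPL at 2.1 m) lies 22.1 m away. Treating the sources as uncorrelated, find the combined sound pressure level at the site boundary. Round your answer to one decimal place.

First find each source's level at the receiver (point-source: −20·log₁₀(r/r_ref)), then combine on an intensity basis.
air handling unit: 85 − 20·log₁₀(22.9/2.1) = 85 − 20.75 = 64.25 dB SPL.
transformer: 80 − 20·log₁₀(12.6/2.1) = 80 − 15.56 = 64.44 dB SPL.
cooling tower: 81 − 20·log₁₀(11.6/2.1) = 81 − 14.84 = 66.16 dB SPL.
CNC lathe: 87 − 20·log₁₀(22.1/2.1) = 87 − 20.44 = 66.56 dB SPL.
Σ 10^(L/10) = 1.409e+07 → L_total = 10·log₁₀(1.409e+07) = 71.49 dB SPL.

71.5 dB SPL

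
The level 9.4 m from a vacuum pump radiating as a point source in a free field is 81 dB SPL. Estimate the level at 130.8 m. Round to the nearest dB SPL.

For a point source, L₂ = L₁ − 20·log₁₀(r₂/r₁).
L₂ = 81 − 20·log₁₀(130.8/9.4) = 81 − 22.870 = 58.13 dB SPL.

58 dB SPL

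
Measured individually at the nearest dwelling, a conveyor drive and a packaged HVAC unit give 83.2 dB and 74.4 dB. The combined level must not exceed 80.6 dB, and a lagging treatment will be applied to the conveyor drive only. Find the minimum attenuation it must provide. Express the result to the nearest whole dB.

4 dB

Everything except the conveyor drive sums to 10^(74.4/10) = 2.754e+07 in linear terms, 74.40 dB.
The limit corresponds to 10^(80.6/10) = 1.148e+08; subtracting the fixed part leaves 8.727e+07 for the conveyor drive, i.e. 79.41 dB.
So the conveyor drive must be reduced from 83.2 to 79.41 dB: IL = 3.79 dB.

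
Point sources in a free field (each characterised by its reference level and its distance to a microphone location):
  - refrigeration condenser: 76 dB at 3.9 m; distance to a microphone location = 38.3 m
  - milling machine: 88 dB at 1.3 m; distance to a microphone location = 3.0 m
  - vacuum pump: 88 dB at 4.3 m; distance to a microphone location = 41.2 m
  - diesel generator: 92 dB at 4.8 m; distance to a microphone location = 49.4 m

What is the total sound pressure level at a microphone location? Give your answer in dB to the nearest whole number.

81 dB

Propagate each source to the receiver with L = L_ref − 20·log₁₀(r/r_ref), then add intensities.
refrigeration condenser: 76 − 20·log₁₀(38.3/3.9) = 76 − 19.84 = 56.16 dB.
milling machine: 88 − 20·log₁₀(3.0/1.3) = 88 − 7.26 = 80.74 dB.
vacuum pump: 88 − 20·log₁₀(41.2/4.3) = 88 − 19.63 = 68.37 dB.
diesel generator: 92 − 20·log₁₀(49.4/4.8) = 92 − 20.25 = 71.75 dB.
Σ 10^(L/10) = 1.407e+08 → L_total = 10·log₁₀(1.407e+08) = 81.48 dB.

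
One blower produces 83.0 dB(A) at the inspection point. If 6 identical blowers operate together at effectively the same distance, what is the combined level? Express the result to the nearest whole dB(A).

91 dB(A)

L_total = L₁ + 10·log₁₀ N for N identical incoherent sources.
L_total = 83.0 + 10·log₁₀(6) = 83.0 + 7.782 = 90.78 dB(A).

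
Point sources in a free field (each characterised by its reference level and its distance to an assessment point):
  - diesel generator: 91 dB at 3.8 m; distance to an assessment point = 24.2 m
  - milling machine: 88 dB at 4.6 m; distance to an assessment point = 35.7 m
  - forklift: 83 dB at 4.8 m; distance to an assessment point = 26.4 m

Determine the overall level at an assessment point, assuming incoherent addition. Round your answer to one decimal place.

First find each source's level at the receiver (point-source: −20·log₁₀(r/r_ref)), then combine on an intensity basis.
diesel generator: 91 − 20·log₁₀(24.2/3.8) = 91 − 16.08 = 74.92 dB.
milling machine: 88 − 20·log₁₀(35.7/4.6) = 88 − 17.80 = 70.20 dB.
forklift: 83 − 20·log₁₀(26.4/4.8) = 83 − 14.81 = 68.19 dB.
Σ 10^(L/10) = 4.811e+07 → L_total = 10·log₁₀(4.811e+07) = 76.82 dB.

76.8 dB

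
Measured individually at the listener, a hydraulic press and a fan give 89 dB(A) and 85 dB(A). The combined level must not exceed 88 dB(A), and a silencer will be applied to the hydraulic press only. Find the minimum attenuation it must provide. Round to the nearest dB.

4 dB

The untreated sources together contribute 10^(85/10) = 3.162e+08, i.e. 85.00 dB(A).
To meet 88 dB(A) overall, the treated hydraulic press may contribute at most 10^(88/10) − 3.162e+08 = 3.147e+08, i.e. 84.98 dB(A).
Required insertion loss = 89 − 84.98 = 4.02 dB.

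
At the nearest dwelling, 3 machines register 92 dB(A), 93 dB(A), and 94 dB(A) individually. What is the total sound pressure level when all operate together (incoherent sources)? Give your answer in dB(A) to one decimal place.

97.8 dB(A)

Incoherent sources combine by intensity addition: L_total = 10·log₁₀(Σ 10^(L_i/10)).
Σ 10^(L/10) = 10^(92/10) + 10^(93/10) + 10^(94/10) = 6.092e+09.
L_total = 10·log₁₀(6.092e+09) = 97.85 dB(A).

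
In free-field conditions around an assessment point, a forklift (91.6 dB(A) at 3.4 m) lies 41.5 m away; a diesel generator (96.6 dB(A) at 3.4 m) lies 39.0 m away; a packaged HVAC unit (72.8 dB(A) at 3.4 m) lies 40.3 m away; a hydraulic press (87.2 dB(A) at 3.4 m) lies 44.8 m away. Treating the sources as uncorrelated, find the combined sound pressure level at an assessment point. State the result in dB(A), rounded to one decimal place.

Apply inverse-square spreading to bring every level to the receiver, then sum 10^(L/10).
forklift: 91.6 − 20·log₁₀(41.5/3.4) = 91.6 − 21.73 = 69.87 dB(A).
diesel generator: 96.6 − 20·log₁₀(39.0/3.4) = 96.6 − 21.19 = 75.41 dB(A).
packaged HVAC unit: 72.8 − 20·log₁₀(40.3/3.4) = 72.8 − 21.48 = 51.32 dB(A).
hydraulic press: 87.2 − 20·log₁₀(44.8/3.4) = 87.2 − 22.40 = 64.80 dB(A).
Σ 10^(L/10) = 4.760e+07 → L_total = 10·log₁₀(4.760e+07) = 76.78 dB(A).

76.8 dB(A)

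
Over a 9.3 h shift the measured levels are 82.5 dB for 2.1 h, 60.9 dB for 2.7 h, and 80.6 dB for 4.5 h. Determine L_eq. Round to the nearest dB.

The energy average is taken in the linear domain: L_eq = 10·log₁₀[(Σ tᵢ·10^(Lᵢ/10))/T], T = 9.3 h.
Σ tᵢ·10^(Lᵢ/10) = 2.1·10^(82.5/10) + 2.7·10^(60.9/10) + 4.5·10^(80.6/10) = 8.934e+08.
L_eq = 10·log₁₀(8.934e+08/9.3) = 79.83 dB.

80 dB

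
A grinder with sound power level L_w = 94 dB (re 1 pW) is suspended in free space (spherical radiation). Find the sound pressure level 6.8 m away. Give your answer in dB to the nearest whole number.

The power spreads over a sphere of area 4π·r², so L_p = L_w − 10·log₁₀(4π·r²).
4π·r² = 581.1 m², 10·log₁₀ of that is 27.642 dB.
L_p = 94 − 27.642 = 66.36 dB.

66 dB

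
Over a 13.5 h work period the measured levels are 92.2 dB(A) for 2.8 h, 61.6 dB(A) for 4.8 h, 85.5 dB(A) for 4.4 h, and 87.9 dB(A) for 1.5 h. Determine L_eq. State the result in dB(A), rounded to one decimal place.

Weight each interval's intensity by its duration and average over T = 13.5 h:
Σ tᵢ·10^(Lᵢ/10) = 2.8·10^(92.2/10) + 4.8·10^(61.6/10) + 4.4·10^(85.5/10) + 1.5·10^(87.9/10) = 7.140e+09.
L_eq = 10·log₁₀(7.140e+09/13.5) = 87.23 dB(A).

87.2 dB(A)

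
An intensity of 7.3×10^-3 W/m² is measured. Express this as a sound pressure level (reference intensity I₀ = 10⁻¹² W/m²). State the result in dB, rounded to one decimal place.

98.6 dB

Dividing by I₀ shifts the exponent by 12: I/I₀ = 7.3×10^9.
L = 10·(0.8633 + 9) = 98.63 dB.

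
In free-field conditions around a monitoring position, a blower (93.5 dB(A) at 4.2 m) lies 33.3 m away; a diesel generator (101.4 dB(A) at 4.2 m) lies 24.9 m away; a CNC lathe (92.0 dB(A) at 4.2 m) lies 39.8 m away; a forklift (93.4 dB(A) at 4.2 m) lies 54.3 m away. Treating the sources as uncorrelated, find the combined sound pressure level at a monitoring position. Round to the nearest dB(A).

Apply inverse-square spreading to bring every level to the receiver, then sum 10^(L/10).
blower: 93.5 − 20·log₁₀(33.3/4.2) = 93.5 − 17.98 = 75.52 dB(A).
diesel generator: 101.4 − 20·log₁₀(24.9/4.2) = 101.4 − 15.46 = 85.94 dB(A).
CNC lathe: 92.0 − 20·log₁₀(39.8/4.2) = 92.0 − 19.53 = 72.47 dB(A).
forklift: 93.4 − 20·log₁₀(54.3/4.2) = 93.4 − 22.23 = 71.17 dB(A).
Σ 10^(L/10) = 4.591e+08 → L_total = 10·log₁₀(4.591e+08) = 86.62 dB(A).

87 dB(A)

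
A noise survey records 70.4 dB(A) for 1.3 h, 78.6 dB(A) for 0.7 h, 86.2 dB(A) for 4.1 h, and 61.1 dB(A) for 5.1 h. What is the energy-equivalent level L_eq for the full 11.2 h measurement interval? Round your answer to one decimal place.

82.0 dB(A)

The energy average is taken in the linear domain: L_eq = 10·log₁₀[(Σ tᵢ·10^(Lᵢ/10))/T], T = 11.2 h.
Σ tᵢ·10^(Lᵢ/10) = 1.3·10^(70.4/10) + 0.7·10^(78.6/10) + 4.1·10^(86.2/10) + 5.1·10^(61.1/10) = 1.781e+09.
L_eq = 10·log₁₀(1.781e+09/11.2) = 82.01 dB(A).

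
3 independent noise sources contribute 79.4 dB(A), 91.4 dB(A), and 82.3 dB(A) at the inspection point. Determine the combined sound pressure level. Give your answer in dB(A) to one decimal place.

92.1 dB(A)

For uncorrelated sources the intensities add, so convert each level to linear form, sum, and take 10·log₁₀ of the total.
Σ 10^(L/10) = 10^(79.4/10) + 10^(91.4/10) + 10^(82.3/10) = 1.637e+09.
L_total = 10·log₁₀(1.637e+09) = 92.14 dB(A).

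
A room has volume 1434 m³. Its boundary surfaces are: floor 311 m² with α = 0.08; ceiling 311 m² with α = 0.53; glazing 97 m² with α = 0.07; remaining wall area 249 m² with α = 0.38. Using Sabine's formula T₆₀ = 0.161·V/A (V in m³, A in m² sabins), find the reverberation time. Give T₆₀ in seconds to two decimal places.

Total absorption A = 311·0.08 + 311·0.53 + 97·0.07 + 249·0.38 = 291.12 m² sabins.
T₆₀ = 0.161·V/A = 0.161·1434/291.12 = 0.793 s.

0.79 s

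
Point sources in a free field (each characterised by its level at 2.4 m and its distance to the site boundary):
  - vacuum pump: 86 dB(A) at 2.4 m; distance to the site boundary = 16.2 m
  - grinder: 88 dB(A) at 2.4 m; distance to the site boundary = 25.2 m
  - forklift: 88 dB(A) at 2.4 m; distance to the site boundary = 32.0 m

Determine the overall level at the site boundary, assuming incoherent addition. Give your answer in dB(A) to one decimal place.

72.6 dB(A)

Propagate each source to the receiver with L = L_ref − 20·log₁₀(r/r_ref), then add intensities.
vacuum pump: 86 − 20·log₁₀(16.2/2.4) = 86 − 16.59 = 69.41 dB(A).
grinder: 88 − 20·log₁₀(25.2/2.4) = 88 − 20.42 = 67.58 dB(A).
forklift: 88 − 20·log₁₀(32.0/2.4) = 88 − 22.50 = 65.50 dB(A).
Σ 10^(L/10) = 1.801e+07 → L_total = 10·log₁₀(1.801e+07) = 72.56 dB(A).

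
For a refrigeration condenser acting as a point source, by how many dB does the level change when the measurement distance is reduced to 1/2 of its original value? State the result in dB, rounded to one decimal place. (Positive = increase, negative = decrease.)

+6.0 dB

With spherical spreading the level changes by −20·log₁₀(r₂/r₁).
ΔL = −20·log₁₀(0.5) = +6.02 dB.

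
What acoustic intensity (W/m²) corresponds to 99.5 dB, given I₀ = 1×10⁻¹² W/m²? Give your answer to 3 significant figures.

L = 10·log₁₀(I/I₀) ⇒ I = I₀·10^(L/10) = 10⁻¹² × 10^9.95.

0.00891 W/m²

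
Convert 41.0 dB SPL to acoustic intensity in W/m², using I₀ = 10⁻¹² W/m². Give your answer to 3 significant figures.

1.26e-08 W/m²

L = 10·log₁₀(I/I₀) ⇒ I = I₀·10^(L/10) = 10⁻¹² × 10^4.10.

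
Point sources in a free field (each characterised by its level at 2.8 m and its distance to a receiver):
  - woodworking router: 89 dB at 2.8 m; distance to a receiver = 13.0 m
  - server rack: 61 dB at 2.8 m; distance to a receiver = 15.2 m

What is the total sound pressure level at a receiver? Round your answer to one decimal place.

75.7 dB

First find each source's level at the receiver (point-source: −20·log₁₀(r/r_ref)), then combine on an intensity basis.
woodworking router: 89 − 20·log₁₀(13.0/2.8) = 89 − 13.34 = 75.66 dB.
server rack: 61 − 20·log₁₀(15.2/2.8) = 61 − 14.69 = 46.31 dB.
Σ 10^(L/10) = 3.689e+07 → L_total = 10·log₁₀(3.689e+07) = 75.67 dB.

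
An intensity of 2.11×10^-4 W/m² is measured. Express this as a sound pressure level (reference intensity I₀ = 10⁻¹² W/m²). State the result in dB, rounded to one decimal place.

Dividing by I₀ shifts the exponent by 12: I/I₀ = 2.11×10^8.
L = 10·(0.3243 + 8) = 83.24 dB.

83.2 dB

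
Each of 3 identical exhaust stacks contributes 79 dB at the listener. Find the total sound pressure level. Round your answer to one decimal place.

With 3 equal, uncorrelated contributions the intensity is 3× that of one unit, giving a rise of 10·log₁₀ 3.
L_total = 79 + 10·log₁₀(3) = 79 + 4.771 = 83.77 dB.

83.8 dB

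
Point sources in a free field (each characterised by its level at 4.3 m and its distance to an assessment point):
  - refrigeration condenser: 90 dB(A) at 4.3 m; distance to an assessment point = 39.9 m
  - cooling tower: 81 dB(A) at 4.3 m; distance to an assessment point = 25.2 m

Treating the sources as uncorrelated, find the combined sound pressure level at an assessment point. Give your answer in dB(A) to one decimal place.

Propagate each source to the receiver with L = L_ref − 20·log₁₀(r/r_ref), then add intensities.
refrigeration condenser: 90 − 20·log₁₀(39.9/4.3) = 90 − 19.35 = 70.65 dB(A).
cooling tower: 81 − 20·log₁₀(25.2/4.3) = 81 − 15.36 = 65.64 dB(A).
Σ 10^(L/10) = 1.528e+07 → L_total = 10·log₁₀(1.528e+07) = 71.84 dB(A).

71.8 dB(A)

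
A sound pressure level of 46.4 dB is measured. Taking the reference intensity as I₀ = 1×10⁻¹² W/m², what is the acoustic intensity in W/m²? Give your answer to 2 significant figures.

4.4e-08 W/m²

I/I₀ = 10^(46.4/10) = 4.365e+04, so I = 4.365e+04 × 10⁻¹² W/m².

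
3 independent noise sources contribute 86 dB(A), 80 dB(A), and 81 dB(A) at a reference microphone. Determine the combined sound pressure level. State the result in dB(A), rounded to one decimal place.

For uncorrelated sources the intensities add, so convert each level to linear form, sum, and take 10·log₁₀ of the total.
Σ 10^(L/10) = 10^(86/10) + 10^(80/10) + 10^(81/10) = 6.240e+08.
L_total = 10·log₁₀(6.240e+08) = 87.95 dB(A).

88.0 dB(A)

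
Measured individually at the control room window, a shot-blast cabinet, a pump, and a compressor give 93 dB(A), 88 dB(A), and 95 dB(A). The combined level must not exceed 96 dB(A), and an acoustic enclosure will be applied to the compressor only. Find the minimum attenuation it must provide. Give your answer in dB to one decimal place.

The untreated sources together contribute 10^(93/10) + 10^(88/10) = 2.626e+09, i.e. 94.19 dB(A).
The limit corresponds to 10^(96/10) = 3.981e+09; subtracting the fixed part leaves 1.355e+09 for the compressor, i.e. 91.32 dB(A).
So the compressor must be reduced from 95 to 91.32 dB(A): IL = 3.68 dB.

3.7 dB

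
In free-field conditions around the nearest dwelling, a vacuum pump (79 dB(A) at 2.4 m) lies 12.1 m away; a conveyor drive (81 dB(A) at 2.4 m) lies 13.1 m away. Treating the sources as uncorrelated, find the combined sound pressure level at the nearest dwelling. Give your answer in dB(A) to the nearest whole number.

First find each source's level at the receiver (point-source: −20·log₁₀(r/r_ref)), then combine on an intensity basis.
vacuum pump: 79 − 20·log₁₀(12.1/2.4) = 79 − 14.05 = 64.95 dB(A).
conveyor drive: 81 − 20·log₁₀(13.1/2.4) = 81 − 14.74 = 66.26 dB(A).
Σ 10^(L/10) = 7.351e+06 → L_total = 10·log₁₀(7.351e+06) = 68.66 dB(A).

69 dB(A)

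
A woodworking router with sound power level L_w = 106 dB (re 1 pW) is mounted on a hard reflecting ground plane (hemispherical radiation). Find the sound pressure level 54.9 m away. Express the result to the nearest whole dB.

The power spreads over a hemisphere of area 2π·r², so L_p = L_w − 10·log₁₀(2π·r²).
2π·r² = 1.894e+04 m², 10·log₁₀ of that is 42.773 dB.
L_p = 106 − 42.773 = 63.23 dB.

63 dB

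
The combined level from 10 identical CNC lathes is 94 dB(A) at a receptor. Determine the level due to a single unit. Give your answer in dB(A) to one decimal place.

10 equal contributions raise the level by 10·log₁₀ 10 = 10.000 dB, so each unit alone gives 94 − 10.000.

84.0 dB(A)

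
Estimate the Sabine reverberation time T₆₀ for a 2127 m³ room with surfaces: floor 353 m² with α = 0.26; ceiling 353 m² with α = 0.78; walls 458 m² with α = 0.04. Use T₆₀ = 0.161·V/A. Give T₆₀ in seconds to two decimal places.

Summing Sᵢαᵢ: 353·0.26 + 353·0.78 + 458·0.04 = 385.44 m².
T₆₀ = 0.161 × 2127 / 385.44 = 0.888 s.

0.89 s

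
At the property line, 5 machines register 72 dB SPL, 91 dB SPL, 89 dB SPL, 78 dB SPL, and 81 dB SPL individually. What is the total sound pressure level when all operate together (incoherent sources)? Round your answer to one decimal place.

For uncorrelated sources the intensities add, so convert each level to linear form, sum, and take 10·log₁₀ of the total.
Σ 10^(L/10) = 10^(72/10) + 10^(91/10) + 10^(89/10) + 10^(78/10) + 10^(81/10) = 2.258e+09.
L_total = 10·log₁₀(2.258e+09) = 93.54 dB SPL.

93.5 dB SPL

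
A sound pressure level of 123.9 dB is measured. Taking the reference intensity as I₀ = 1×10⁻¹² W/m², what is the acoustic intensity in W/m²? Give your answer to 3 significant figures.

I = I₀·10^(L/10) = 10⁻¹² × 10^(123.9/10) = 10^(0.390).

2.45 W/m²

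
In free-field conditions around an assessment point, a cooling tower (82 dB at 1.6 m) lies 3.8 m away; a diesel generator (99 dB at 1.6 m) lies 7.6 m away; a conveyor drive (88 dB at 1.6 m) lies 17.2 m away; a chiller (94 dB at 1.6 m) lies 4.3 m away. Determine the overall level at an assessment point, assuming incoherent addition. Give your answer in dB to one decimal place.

First find each source's level at the receiver (point-source: −20·log₁₀(r/r_ref)), then combine on an intensity basis.
cooling tower: 82 − 20·log₁₀(3.8/1.6) = 82 − 7.51 = 74.49 dB.
diesel generator: 99 − 20·log₁₀(7.6/1.6) = 99 − 13.53 = 85.47 dB.
conveyor drive: 88 − 20·log₁₀(17.2/1.6) = 88 − 20.63 = 67.37 dB.
chiller: 94 − 20·log₁₀(4.3/1.6) = 94 − 8.59 = 85.41 dB.
Σ 10^(L/10) = 7.334e+08 → L_total = 10·log₁₀(7.334e+08) = 88.65 dB.

88.7 dB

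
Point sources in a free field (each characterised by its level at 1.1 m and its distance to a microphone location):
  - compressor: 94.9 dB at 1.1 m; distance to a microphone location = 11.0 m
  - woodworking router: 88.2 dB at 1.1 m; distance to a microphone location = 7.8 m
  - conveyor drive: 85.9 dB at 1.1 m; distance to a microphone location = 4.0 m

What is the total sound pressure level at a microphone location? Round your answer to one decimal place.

Apply inverse-square spreading to bring every level to the receiver, then sum 10^(L/10).
compressor: 94.9 − 20·log₁₀(11.0/1.1) = 94.9 − 20.00 = 74.90 dB.
woodworking router: 88.2 − 20·log₁₀(7.8/1.1) = 88.2 − 17.01 = 71.19 dB.
conveyor drive: 85.9 − 20·log₁₀(4.0/1.1) = 85.9 − 11.21 = 74.69 dB.
Σ 10^(L/10) = 7.346e+07 → L_total = 10·log₁₀(7.346e+07) = 78.66 dB.

78.7 dB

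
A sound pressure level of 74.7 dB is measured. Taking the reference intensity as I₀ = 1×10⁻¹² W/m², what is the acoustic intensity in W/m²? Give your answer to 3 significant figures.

2.95e-05 W/m²

I/I₀ = 10^(74.7/10) = 2.951e+07, so I = 2.951e+07 × 10⁻¹² W/m².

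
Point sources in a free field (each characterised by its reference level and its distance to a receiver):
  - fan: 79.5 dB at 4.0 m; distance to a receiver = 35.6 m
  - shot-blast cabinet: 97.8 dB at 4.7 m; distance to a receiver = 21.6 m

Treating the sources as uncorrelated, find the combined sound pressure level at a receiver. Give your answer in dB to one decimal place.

Apply inverse-square spreading to bring every level to the receiver, then sum 10^(L/10).
fan: 79.5 − 20·log₁₀(35.6/4.0) = 79.5 − 18.99 = 60.51 dB.
shot-blast cabinet: 97.8 − 20·log₁₀(21.6/4.7) = 97.8 − 13.25 = 84.55 dB.
Σ 10^(L/10) = 2.864e+08 → L_total = 10·log₁₀(2.864e+08) = 84.57 dB.

84.6 dB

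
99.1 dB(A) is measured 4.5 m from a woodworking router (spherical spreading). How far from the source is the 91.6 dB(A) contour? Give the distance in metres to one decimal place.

Point-source spreading drops the level by 20·log₁₀(r₂/r₁); inverting, r₂/r₁ = 10^(ΔL/20).
r₂ = 4.5·10^((99.1−91.6)/20) = 4.5·10^(7.5/20) = 10.67 m.

10.7 m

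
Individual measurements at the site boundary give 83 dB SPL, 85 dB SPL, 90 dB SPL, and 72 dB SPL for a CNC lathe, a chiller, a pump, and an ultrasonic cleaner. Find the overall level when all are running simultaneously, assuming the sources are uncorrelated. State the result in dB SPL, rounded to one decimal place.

Incoherent sources combine by intensity addition: L_total = 10·log₁₀(Σ 10^(L_i/10)).
Σ 10^(L/10) = 10^(83/10) + 10^(85/10) + 10^(90/10) + 10^(72/10) = 1.532e+09.
L_total = 10·log₁₀(1.532e+09) = 91.85 dB SPL.

91.9 dB SPL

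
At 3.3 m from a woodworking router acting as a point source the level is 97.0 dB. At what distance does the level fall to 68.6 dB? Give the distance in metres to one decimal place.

86.8 m

Point-source spreading drops the level by 20·log₁₀(r₂/r₁); inverting, r₂/r₁ = 10^(ΔL/20).
r₂ = 3.3·10^((97.0−68.6)/20) = 3.3·10^(28.4/20) = 86.80 m.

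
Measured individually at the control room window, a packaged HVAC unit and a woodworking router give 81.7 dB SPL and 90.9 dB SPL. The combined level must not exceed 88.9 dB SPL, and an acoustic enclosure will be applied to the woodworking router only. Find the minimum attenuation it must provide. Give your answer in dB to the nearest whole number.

3 dB

Everything except the woodworking router sums to 10^(81.7/10) = 1.479e+08 in linear terms, 81.70 dB SPL.
The limit corresponds to 10^(88.9/10) = 7.762e+08; subtracting the fixed part leaves 6.283e+08 for the woodworking router, i.e. 87.98 dB SPL.
Required insertion loss = 90.9 − 87.98 = 2.92 dB.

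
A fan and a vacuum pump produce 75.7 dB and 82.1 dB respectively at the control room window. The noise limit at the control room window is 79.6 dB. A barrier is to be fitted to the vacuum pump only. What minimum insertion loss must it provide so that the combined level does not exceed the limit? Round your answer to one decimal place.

4.8 dB

Fixed contribution from the other source: Σ 10^(L/10) = 10^(75.7/10) = 3.715e+07 (75.70 dB).
The limit corresponds to 10^(79.6/10) = 9.120e+07; subtracting the fixed part leaves 5.405e+07 for the vacuum pump, i.e. 77.33 dB.
So the vacuum pump must be reduced from 82.1 to 77.33 dB: IL = 4.77 dB.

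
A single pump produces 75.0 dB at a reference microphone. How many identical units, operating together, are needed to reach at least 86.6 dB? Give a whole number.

15

N identical sources give L₁ + 10·log₁₀ N, so require 10·log₁₀ N ≥ 86.6 − 75.0 = 11.6 dB.
N ≥ 10^(11.6/10) = 14.454, so N = 15.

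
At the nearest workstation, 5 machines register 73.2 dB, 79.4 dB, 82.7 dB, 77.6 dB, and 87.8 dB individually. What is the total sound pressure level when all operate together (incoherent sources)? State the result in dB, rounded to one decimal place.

89.8 dB

Incoherent sources combine by intensity addition: L_total = 10·log₁₀(Σ 10^(L_i/10)).
Σ 10^(L/10) = 10^(73.2/10) + 10^(79.4/10) + 10^(82.7/10) + 10^(77.6/10) + 10^(87.8/10) = 9.543e+08.
L_total = 10·log₁₀(9.543e+08) = 89.80 dB.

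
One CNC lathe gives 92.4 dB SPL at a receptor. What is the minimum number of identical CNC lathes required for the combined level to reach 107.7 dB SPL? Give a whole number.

The shortfall is 107.7 − 92.4 = 15.3 dB, and N units add 10·log₁₀ N, so need 10·log₁₀ N ≥ 15.3.
N ≥ 10^(15.3/10) = 33.884, so N = 34.

34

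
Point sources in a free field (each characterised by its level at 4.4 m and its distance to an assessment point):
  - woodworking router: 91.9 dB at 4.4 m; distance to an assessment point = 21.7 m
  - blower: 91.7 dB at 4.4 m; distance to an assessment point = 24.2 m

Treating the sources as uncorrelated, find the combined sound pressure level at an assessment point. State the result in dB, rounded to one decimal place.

Apply inverse-square spreading to bring every level to the receiver, then sum 10^(L/10).
woodworking router: 91.9 − 20·log₁₀(21.7/4.4) = 91.9 − 13.86 = 78.04 dB.
blower: 91.7 − 20·log₁₀(24.2/4.4) = 91.7 − 14.81 = 76.89 dB.
Σ 10^(L/10) = 1.126e+08 → L_total = 10·log₁₀(1.126e+08) = 80.51 dB.

80.5 dB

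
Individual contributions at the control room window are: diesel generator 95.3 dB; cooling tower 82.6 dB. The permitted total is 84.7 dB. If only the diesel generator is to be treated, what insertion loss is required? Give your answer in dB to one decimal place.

Fixed contribution from the other source: Σ 10^(L/10) = 10^(82.6/10) = 1.820e+08 (82.60 dB).
To meet 84.7 dB overall, the treated diesel generator may contribute at most 10^(84.7/10) − 1.820e+08 = 1.132e+08, i.e. 80.54 dB.
Required insertion loss = 95.3 − 80.54 = 14.76 dB.

14.8 dB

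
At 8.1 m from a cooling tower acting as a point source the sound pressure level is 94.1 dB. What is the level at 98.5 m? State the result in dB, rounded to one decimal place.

Point-source attenuation: ΔL = 20·log₁₀(r₂/r₁) = 20·log₁₀(98.5/8.1) = 21.699 dB.
L₂ = 94.1 − 20·log₁₀(98.5/8.1) = 94.1 − 21.699 = 72.40 dB.

72.4 dB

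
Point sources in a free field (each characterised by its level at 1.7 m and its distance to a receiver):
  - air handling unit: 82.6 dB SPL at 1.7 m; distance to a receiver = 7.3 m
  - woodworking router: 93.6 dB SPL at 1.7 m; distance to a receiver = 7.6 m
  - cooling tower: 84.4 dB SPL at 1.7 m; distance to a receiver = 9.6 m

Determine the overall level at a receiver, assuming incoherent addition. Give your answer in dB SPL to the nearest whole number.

81 dB SPL

Propagate each source to the receiver with L = L_ref − 20·log₁₀(r/r_ref), then add intensities.
air handling unit: 82.6 − 20·log₁₀(7.3/1.7) = 82.6 − 12.66 = 69.94 dB SPL.
woodworking router: 93.6 − 20·log₁₀(7.6/1.7) = 93.6 − 13.01 = 80.59 dB SPL.
cooling tower: 84.4 − 20·log₁₀(9.6/1.7) = 84.4 − 15.04 = 69.36 dB SPL.
Σ 10^(L/10) = 1.331e+08 → L_total = 10·log₁₀(1.331e+08) = 81.24 dB SPL.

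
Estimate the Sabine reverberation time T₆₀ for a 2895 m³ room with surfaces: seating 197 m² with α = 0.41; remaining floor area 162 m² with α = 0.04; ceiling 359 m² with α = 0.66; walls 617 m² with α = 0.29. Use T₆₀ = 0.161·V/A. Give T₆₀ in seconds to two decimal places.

Total absorption A = 197·0.41 + 162·0.04 + 359·0.66 + 617·0.29 = 503.12 m² sabins.
T₆₀ = 0.161·V/A = 0.161·2895/503.12 = 0.926 s.

0.93 s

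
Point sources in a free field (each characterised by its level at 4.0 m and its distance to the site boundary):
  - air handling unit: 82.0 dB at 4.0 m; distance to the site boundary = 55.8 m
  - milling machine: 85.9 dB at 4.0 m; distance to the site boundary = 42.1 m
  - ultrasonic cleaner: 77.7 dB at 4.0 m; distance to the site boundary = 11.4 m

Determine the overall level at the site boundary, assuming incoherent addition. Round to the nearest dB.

Apply inverse-square spreading to bring every level to the receiver, then sum 10^(L/10).
air handling unit: 82.0 − 20·log₁₀(55.8/4.0) = 82.0 − 22.89 = 59.11 dB.
milling machine: 85.9 − 20·log₁₀(42.1/4.0) = 85.9 − 20.44 = 65.46 dB.
ultrasonic cleaner: 77.7 − 20·log₁₀(11.4/4.0) = 77.7 − 9.10 = 68.60 dB.
Σ 10^(L/10) = 1.158e+07 → L_total = 10·log₁₀(1.158e+07) = 70.64 dB.

71 dB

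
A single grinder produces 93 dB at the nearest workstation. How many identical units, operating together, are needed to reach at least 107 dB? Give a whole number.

26

N identical sources give L₁ + 10·log₁₀ N, so require 10·log₁₀ N ≥ 107 − 93 = 14.0 dB.
N ≥ 10^(14.0/10) = 25.119, so N = 26.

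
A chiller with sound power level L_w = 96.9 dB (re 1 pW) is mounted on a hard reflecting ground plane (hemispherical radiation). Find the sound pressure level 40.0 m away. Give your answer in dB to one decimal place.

Free-field hemispherical radiation: L_p = L_w − 10·log₁₀(2π·r²), r = 40.0 m.
2π·r² = 1.005e+04 m², 10·log₁₀ of that is 40.023 dB.
L_p = 96.9 − 40.023 = 56.88 dB.

56.9 dB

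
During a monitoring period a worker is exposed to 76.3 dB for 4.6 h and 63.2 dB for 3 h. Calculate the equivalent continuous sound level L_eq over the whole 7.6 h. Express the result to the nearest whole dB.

74 dB

The energy average is taken in the linear domain: L_eq = 10·log₁₀[(Σ tᵢ·10^(Lᵢ/10))/T], T = 7.6 h.
Σ tᵢ·10^(Lᵢ/10) = 4.6·10^(76.3/10) + 3·10^(63.2/10) = 2.025e+08.
L_eq = 10·log₁₀(2.025e+08/7.6) = 74.26 dB.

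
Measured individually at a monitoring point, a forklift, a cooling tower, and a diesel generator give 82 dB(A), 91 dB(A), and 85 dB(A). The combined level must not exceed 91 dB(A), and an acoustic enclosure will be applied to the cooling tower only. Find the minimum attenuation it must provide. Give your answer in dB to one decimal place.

2.1 dB

The untreated sources together contribute 10^(82/10) + 10^(85/10) = 4.747e+08, i.e. 86.76 dB(A).
The limit corresponds to 10^(91/10) = 1.259e+09; subtracting the fixed part leaves 7.842e+08 for the cooling tower, i.e. 88.94 dB(A).
So the cooling tower must be reduced from 91 to 88.94 dB(A): IL = 2.06 dB.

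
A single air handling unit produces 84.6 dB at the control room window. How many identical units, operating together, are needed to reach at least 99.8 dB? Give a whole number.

The shortfall is 99.8 − 84.6 = 15.2 dB, and N units add 10·log₁₀ N, so need 10·log₁₀ N ≥ 15.2.
N ≥ 10^(15.2/10) = 33.113, so N = 34.

34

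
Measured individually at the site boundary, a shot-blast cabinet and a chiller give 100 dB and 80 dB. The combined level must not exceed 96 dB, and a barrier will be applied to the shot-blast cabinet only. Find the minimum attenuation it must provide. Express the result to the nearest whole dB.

4 dB

The untreated sources together contribute 10^(80/10) = 1.000e+08, i.e. 80.00 dB.
To meet 96 dB overall, the treated shot-blast cabinet may contribute at most 10^(96/10) − 1.000e+08 = 3.881e+09, i.e. 95.89 dB.
So the shot-blast cabinet must be reduced from 100 to 95.89 dB: IL = 4.11 dB.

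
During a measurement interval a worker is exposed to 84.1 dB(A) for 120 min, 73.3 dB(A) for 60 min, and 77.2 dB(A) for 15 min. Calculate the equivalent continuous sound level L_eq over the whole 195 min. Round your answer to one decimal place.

82.3 dB(A)

Weight each interval's intensity by its duration and average over T = 195 min:
Σ tᵢ·10^(Lᵢ/10) = 120·10^(84.1/10) + 60·10^(73.3/10) + 15·10^(77.2/10) = 3.291e+10.
L_eq = 10·log₁₀(3.291e+10/195) = 82.27 dB(A).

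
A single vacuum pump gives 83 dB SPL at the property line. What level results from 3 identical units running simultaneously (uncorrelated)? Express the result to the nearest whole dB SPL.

88 dB SPL

L_total = L₁ + 10·log₁₀ N for N identical incoherent sources.
L_total = 83 + 10·log₁₀(3) = 83 + 4.771 = 87.77 dB SPL.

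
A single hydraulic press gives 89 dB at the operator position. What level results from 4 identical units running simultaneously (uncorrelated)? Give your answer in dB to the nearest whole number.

L_total = L₁ + 10·log₁₀ N for N identical incoherent sources.
L_total = 89 + 10·log₁₀(4) = 89 + 6.021 = 95.02 dB.

95 dB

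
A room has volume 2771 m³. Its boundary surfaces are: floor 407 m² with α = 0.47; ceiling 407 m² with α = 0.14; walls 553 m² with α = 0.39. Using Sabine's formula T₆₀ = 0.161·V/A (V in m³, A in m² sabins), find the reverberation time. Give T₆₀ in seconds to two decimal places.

0.96 s

Summing Sᵢαᵢ: 407·0.47 + 407·0.14 + 553·0.39 = 463.94 m².
T₆₀ = 0.161 × 2771 / 463.94 = 0.962 s.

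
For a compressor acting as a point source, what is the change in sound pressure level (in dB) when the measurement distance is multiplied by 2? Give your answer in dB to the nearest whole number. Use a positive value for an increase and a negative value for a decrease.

With spherical spreading the level changes by −20·log₁₀(r₂/r₁).
ΔL = −20·log₁₀(2) = -6.02 dB.

-6 dB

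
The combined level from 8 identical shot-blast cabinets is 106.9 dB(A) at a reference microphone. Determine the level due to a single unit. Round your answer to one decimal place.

97.9 dB(A)

For N identical incoherent sources L_total = L₁ + 10·log₁₀ N, so L₁ = 106.9 − 10·log₁₀(8) = 106.9 − 9.031.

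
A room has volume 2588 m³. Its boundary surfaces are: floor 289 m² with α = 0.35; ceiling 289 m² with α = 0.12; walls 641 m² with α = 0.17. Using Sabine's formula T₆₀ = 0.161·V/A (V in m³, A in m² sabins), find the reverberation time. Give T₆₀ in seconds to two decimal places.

A = Σ Sᵢαᵢ = 289·0.35 + 289·0.12 + 641·0.17 = 244.80 m².
T₆₀ = 0.161 × 2588 / 244.80 = 1.702 s.

1.70 s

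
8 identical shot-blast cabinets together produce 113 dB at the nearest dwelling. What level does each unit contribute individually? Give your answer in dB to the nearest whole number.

104 dB

8 equal contributions raise the level by 10·log₁₀ 8 = 9.031 dB, so each unit alone gives 113 − 9.031.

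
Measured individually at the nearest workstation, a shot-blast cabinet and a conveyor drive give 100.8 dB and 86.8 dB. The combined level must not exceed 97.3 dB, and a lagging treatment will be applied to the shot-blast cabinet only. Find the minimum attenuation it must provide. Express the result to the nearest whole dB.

4 dB

The untreated sources together contribute 10^(86.8/10) = 4.786e+08, i.e. 86.80 dB.
To meet 97.3 dB overall, the treated shot-blast cabinet may contribute at most 10^(97.3/10) − 4.786e+08 = 4.892e+09, i.e. 96.89 dB.
Required insertion loss = 100.8 − 96.89 = 3.91 dB.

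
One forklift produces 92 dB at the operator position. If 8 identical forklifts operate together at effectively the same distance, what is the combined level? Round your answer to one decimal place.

101.0 dB

N identical incoherent sources raise the level by 10·log₁₀ N.
L_total = 92 + 10·log₁₀(8) = 92 + 9.031 = 101.03 dB.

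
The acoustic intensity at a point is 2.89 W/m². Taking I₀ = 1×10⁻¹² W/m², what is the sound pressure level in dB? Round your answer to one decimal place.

L = 10·log₁₀(I/I₀) = 10·log₁₀(2.89/10⁻¹²) = 10·log₁₀(2.89×10^12).
L = 10·(0.4609 + 12) = 124.61 dB.

124.6 dB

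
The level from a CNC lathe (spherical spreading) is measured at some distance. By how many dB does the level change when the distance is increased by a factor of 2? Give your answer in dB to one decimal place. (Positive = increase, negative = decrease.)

-6.0 dB

A point source loses 6 dB per doubling of distance; generally ΔL = −20·log₁₀(r₂/r₁).
ΔL = −20·log₁₀(2) = -6.02 dB.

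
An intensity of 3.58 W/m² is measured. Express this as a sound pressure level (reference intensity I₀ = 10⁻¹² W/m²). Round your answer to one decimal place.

125.5 dB

I/I₀ = 3.58/10⁻¹² = 3.58×10^12, and L = 10·log₁₀(I/I₀).
L = 10·(0.5539 + 12) = 125.54 dB.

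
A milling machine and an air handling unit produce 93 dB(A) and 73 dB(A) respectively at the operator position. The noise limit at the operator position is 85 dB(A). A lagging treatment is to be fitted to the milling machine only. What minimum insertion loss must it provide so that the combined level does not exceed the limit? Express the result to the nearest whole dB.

The untreated sources together contribute 10^(73/10) = 1.995e+07, i.e. 73.00 dB(A).
To meet 85 dB(A) overall, the treated milling machine may contribute at most 10^(85/10) − 1.995e+07 = 2.963e+08, i.e. 84.72 dB(A).
Required insertion loss = 93 − 84.72 = 8.28 dB.

8 dB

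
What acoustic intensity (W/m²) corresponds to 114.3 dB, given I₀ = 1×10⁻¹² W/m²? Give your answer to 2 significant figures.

I = I₀·10^(L/10) = 10⁻¹² × 10^(114.3/10) = 10^(-0.570).

0.27 W/m²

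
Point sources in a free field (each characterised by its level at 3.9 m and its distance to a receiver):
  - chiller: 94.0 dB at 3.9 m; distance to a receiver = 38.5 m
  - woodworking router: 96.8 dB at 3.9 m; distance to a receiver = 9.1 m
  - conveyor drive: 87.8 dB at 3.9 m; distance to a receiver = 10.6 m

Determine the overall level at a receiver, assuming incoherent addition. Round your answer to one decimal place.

89.9 dB

Propagate each source to the receiver with L = L_ref − 20·log₁₀(r/r_ref), then add intensities.
chiller: 94.0 − 20·log₁₀(38.5/3.9) = 94.0 − 19.89 = 74.11 dB.
woodworking router: 96.8 − 20·log₁₀(9.1/3.9) = 96.8 − 7.36 = 89.44 dB.
conveyor drive: 87.8 − 20·log₁₀(10.6/3.9) = 87.8 − 8.68 = 79.12 dB.
Σ 10^(L/10) = 9.865e+08 → L_total = 10·log₁₀(9.865e+08) = 89.94 dB.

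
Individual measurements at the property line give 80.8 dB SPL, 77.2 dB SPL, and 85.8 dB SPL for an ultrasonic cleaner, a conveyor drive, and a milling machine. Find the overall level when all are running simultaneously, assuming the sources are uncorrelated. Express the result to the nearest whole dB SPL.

Incoherent sources combine by intensity addition: L_total = 10·log₁₀(Σ 10^(L_i/10)).
Σ 10^(L/10) = 10^(80.8/10) + 10^(77.2/10) + 10^(85.8/10) = 5.529e+08.
L_total = 10·log₁₀(5.529e+08) = 87.43 dB SPL.

87 dB SPL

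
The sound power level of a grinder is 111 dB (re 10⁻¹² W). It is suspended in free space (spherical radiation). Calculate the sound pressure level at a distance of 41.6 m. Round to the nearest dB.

68 dB

L_p = L_w − 10·log₁₀(4π·r²) with r = 41.6 m.
4π·r² = 2.175e+04 m², 10·log₁₀ of that is 43.374 dB.
L_p = 111 − 43.374 = 67.63 dB.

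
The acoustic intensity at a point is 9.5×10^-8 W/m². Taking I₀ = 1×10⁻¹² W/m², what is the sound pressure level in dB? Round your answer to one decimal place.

L = 10·log₁₀(I/I₀) = 10·log₁₀(9.5×10^-8/10⁻¹²) = 10·log₁₀(9.5×10^4).
L = 10·(0.9777 + 4) = 49.78 dB.

49.8 dB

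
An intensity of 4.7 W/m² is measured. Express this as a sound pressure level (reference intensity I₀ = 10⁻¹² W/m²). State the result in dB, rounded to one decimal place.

126.7 dB

L = 10·log₁₀(I/I₀) = 10·log₁₀(4.7/10⁻¹²) = 10·log₁₀(4.7×10^12).
L = 10·(0.6721 + 12) = 126.72 dB.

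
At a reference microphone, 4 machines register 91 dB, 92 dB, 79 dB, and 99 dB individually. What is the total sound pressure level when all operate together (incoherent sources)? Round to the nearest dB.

100 dB

Incoherent sources combine by intensity addition: L_total = 10·log₁₀(Σ 10^(L_i/10)).
Σ 10^(L/10) = 10^(91/10) + 10^(92/10) + 10^(79/10) + 10^(99/10) = 1.087e+10.
L_total = 10·log₁₀(1.087e+10) = 100.36 dB.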